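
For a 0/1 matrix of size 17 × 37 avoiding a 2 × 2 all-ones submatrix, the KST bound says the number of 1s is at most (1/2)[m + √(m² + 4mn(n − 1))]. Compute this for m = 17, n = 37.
z(17, 37; 2, 2) ≤ (1/2)[17 + √(17² + 4·17·37·36)] = (1/2)[17 + √90865] = 159.2191

Kővári–Sós–Turán: let r_1, ..., r_17 be the row sums and z = Σ r_i the total number of 1s. Each pair of columns can share at most one row with both entries 1 (else a 2×2 all-ones block appears), so Σ_i C(r_i, 2) ≤ C(37, 2) = 666. By convexity Σ_i C(r_i, 2) ≥ 17·C(z/17, 2) = z(z − 17)/(2·17), giving z² − 17z − 17·37·36 ≤ 0 and hence z ≤ (1/2)[17 + √(289 + 4·22644)] = (1/2)[17 + √90865] ≈ (1/2)(17 + 301.4382) = 159.2191.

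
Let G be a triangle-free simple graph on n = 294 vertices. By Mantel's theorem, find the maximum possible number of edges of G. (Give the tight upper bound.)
ex(294, K_3) = ⌊294^2/4⌋ = 21609

Mantel (1907): a triangle-free graph on n vertices has at most ⌊n^2/4⌋ edges, with equality for the complete bipartite graph K_{⌊n/2⌋, ⌈n/2⌉}. For n = 294: ⌊294^2/4⌋ = ⌊86436/4⌋ = 21609. The extremal graph is K_{147, 147}, which has 147·147 = 21609 edges.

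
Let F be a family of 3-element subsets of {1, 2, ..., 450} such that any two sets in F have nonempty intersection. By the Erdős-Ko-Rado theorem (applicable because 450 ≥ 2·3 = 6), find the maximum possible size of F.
max |F| = C(449, 2) = 100576

The Erdős-Ko-Rado theorem states: for n ≥ 2k, an intersecting family of k-subsets of an n-element set has size at most C(n − 1, k − 1), with equality for 'star' families {A ⊆ [n] : |A| = k, i ∈ A} (fix an element i). For n = 450, k = 3: C(449, 2) = 100576.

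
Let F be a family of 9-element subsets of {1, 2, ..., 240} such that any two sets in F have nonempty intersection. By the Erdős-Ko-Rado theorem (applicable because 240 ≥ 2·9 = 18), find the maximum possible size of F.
max |F| = C(239, 8) = 234553711325583

The Erdős-Ko-Rado theorem states: for n ≥ 2k, an intersecting family of k-subsets of an n-element set has size at most C(n − 1, k − 1), with equality for 'star' families {A ⊆ [n] : |A| = k, i ∈ A} (fix an element i). For n = 240, k = 9: C(239, 8) = 234553711325583.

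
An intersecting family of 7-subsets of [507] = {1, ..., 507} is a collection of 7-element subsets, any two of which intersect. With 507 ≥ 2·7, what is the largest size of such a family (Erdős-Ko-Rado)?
max |F| = C(506, 6) = 22628166363726

The Erdős-Ko-Rado theorem states: for n ≥ 2k, an intersecting family of k-subsets of an n-element set has size at most C(n − 1, k − 1), with equality for 'star' families {A ⊆ [n] : |A| = k, i ∈ A} (fix an element i). For n = 507, k = 7: C(506, 6) = 22628166363726.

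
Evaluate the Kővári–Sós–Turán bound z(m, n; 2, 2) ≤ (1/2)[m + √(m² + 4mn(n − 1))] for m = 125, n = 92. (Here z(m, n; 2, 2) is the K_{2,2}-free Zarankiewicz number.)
z(125, 92; 2, 2) ≤ (1/2)[125 + √(125² + 4·125·92·91)] = (1/2)[125 + √4201625] = 1087.3933

Kővári–Sós–Turán: let r_1, ..., r_125 be the row sums and z = Σ r_i the total number of 1s. Each pair of columns can share at most one row with both entries 1 (else a 2×2 all-ones block appears), so Σ_i C(r_i, 2) ≤ C(92, 2) = 4186. By convexity Σ_i C(r_i, 2) ≥ 125·C(z/125, 2) = z(z − 125)/(2·125), giving z² − 125z − 125·92·91 ≤ 0 and hence z ≤ (1/2)[125 + √(15625 + 4·1046500)] = (1/2)[125 + √4201625] ≈ (1/2)(125 + 2049.7866) = 1087.3933.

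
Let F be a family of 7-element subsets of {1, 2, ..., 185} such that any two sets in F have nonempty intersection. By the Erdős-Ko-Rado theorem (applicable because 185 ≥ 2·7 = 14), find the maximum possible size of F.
max |F| = C(184, 6) = 49637730324

Erdős-Ko-Rado (1961): when n ≥ 2k, max |F| = C(n−1, k−1). The bound is attained by the star {A : i ∈ A} for any fixed i ∈ [n]. Here C(185−1, 7−1) = C(184, 6) = 49637730324.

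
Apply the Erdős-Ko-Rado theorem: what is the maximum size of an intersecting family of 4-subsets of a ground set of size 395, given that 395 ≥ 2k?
max |F| = C(394, 3) = 10116344

Erdős-Ko-Rado (1961): when n ≥ 2k, max |F| = C(n−1, k−1). The bound is attained by the star {A : i ∈ A} for any fixed i ∈ [n]. Here C(395−1, 4−1) = C(394, 3) = 10116344.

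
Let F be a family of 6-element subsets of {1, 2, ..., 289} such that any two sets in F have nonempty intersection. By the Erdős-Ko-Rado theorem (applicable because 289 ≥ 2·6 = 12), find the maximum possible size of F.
max |F| = C(288, 5) = 15944920992

The Erdős-Ko-Rado theorem states: for n ≥ 2k, an intersecting family of k-subsets of an n-element set has size at most C(n − 1, k − 1), with equality for 'star' families {A ⊆ [n] : |A| = k, i ∈ A} (fix an element i). For n = 289, k = 6: C(288, 5) = 15944920992.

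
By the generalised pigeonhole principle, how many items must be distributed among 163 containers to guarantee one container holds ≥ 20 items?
n = (20 − 1)·163 + 1 = 3098

By the generalised pigeonhole principle, to guarantee some box contains ≥ r objects we need more than (r − 1) · k objects total. Threshold: n = (r − 1) · k + 1. With r = 20 and k = 163: n = 19 · 163 + 1 = 3097 + 1 = 3098. For n = 3097 = 19 · 163, we can put exactly 19 objects in every box, avoiding 20 in any single one — so 3098 is tight.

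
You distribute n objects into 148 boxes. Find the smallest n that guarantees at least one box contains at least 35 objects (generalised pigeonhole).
n = (35 − 1)·148 + 1 = 5033

By the generalised pigeonhole principle, to guarantee some box contains ≥ r objects we need more than (r − 1) · k objects total. Threshold: n = (r − 1) · k + 1. With r = 35 and k = 148: n = 34 · 148 + 1 = 5032 + 1 = 5033. For n = 5032 = 34 · 148, we can put exactly 34 objects in every box, avoiding 35 in any single one — so 5033 is tight.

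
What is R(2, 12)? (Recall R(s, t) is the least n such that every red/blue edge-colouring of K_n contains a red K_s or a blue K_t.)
R(2, 12) = 12

R(2, k) = k for all k ≥ 2: in a 2-colouring of K_k, either some edge is red (a red K_2) or all edges are blue (a blue K_k). And K_{11} coloured all-blue has no blue K_12, so R(2, 12) > 11. Hence R(2, 12) = 12.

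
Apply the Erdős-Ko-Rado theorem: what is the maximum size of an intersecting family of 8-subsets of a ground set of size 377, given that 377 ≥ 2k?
max |F| = C(376, 7) = 199290952927000

Erdős-Ko-Rado (1961): when n ≥ 2k, max |F| = C(n−1, k−1). The bound is attained by the star {A : i ∈ A} for any fixed i ∈ [n]. Here C(377−1, 8−1) = C(376, 7) = 199290952927000.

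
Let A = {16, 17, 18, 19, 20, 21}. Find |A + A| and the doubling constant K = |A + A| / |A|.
K = |A + A| / |A| = 11/6

Enumerate A + A = {a + b : a, b ∈ A}. With |A| = 6, there are |A|^2 = 36 ordered sum pairs; collecting distinct values, A + A = {32, 33, 34, 35, 36, 37, 38, 39, 40, 41, 42}, so |A + A| = 11. Thus K = 11/6. Here |A + A| = 2|A| − 1 = 11, the minimum possible — so K = 11/6 is minimal, which holds iff A is an arithmetic progression.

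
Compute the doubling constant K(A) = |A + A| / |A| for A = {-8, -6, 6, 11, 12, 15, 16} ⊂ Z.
K = |A + A| / |A| = 26/7

Enumerate A + A = {a + b : a, b ∈ A}. With |A| = 7, there are |A|^2 = 49 ordered sum pairs; collecting distinct values, A + A = {-16, -14, -12, -2, 0, 3, 4, 5, 6, 7, 8, 9, 10, 12, 17, 18, 21, 22, 23, 24, 26, 27, 28, 30, 31, 32}, so |A + A| = 26. Thus K = 26/7. For comparison, the minimum possible |A + A| over all 7-element sets is 2·7 − 1 = 13 (so min K = 13/7), attained only by arithmetic progressions.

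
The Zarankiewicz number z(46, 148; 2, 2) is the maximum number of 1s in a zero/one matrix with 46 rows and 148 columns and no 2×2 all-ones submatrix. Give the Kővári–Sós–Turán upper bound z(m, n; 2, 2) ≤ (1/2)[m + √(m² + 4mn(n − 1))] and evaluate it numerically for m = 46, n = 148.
z(46, 148; 2, 2) ≤ (1/2)[46 + √(46² + 4·46·148·147)] = (1/2)[46 + √4005220] = 1023.6523

Kővári–Sós–Turán: let r_1, ..., r_46 be the row sums and z = Σ r_i the total number of 1s. Each pair of columns can share at most one row with both entries 1 (else a 2×2 all-ones block appears), so Σ_i C(r_i, 2) ≤ C(148, 2) = 10878. By convexity Σ_i C(r_i, 2) ≥ 46·C(z/46, 2) = z(z − 46)/(2·46), giving z² − 46z − 46·148·147 ≤ 0 and hence z ≤ (1/2)[46 + √(2116 + 4·1000776)] = (1/2)[46 + √4005220] ≈ (1/2)(46 + 2001.3046) = 1023.6523.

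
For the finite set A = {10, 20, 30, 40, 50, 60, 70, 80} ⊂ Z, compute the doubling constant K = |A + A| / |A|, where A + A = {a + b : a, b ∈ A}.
K = |A + A| / |A| = 15/8

Enumerate A + A = {a + b : a, b ∈ A}. With |A| = 8, there are |A|^2 = 64 ordered sum pairs; collecting distinct values, A + A = {20, 30, 40, 50, 60, 70, 80, 90, 100, 110, 120, 130, 140, 150, 160}, so |A + A| = 15. Thus K = 15/8. Here |A + A| = 2|A| − 1 = 15, the minimum possible — so K = 15/8 is minimal, which holds iff A is an arithmetic progression.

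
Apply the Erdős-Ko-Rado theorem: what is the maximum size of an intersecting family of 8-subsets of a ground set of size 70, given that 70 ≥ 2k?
max |F| = C(69, 7) = 1078897248

Erdős-Ko-Rado (1961): when n ≥ 2k, max |F| = C(n−1, k−1). The bound is attained by the star {A : i ∈ A} for any fixed i ∈ [n]. Here C(70−1, 8−1) = C(69, 7) = 1078897248.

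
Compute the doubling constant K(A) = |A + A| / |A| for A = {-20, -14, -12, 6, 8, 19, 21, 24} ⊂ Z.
K = |A + A| / |A| = 32/8 = 4

Enumerate A + A = {a + b : a, b ∈ A}. With |A| = 8, there are |A|^2 = 64 ordered sum pairs; collecting distinct values, A + A = {-40, -34, -32, -28, -26, -24, -14, -12, -8, -6, -4, -1, 1, 4, 5, 7, 9, 10, 12, 14, 16, 25, 27, 29, 30, 32, 38, 40, 42, 43, 45, 48}, so |A + A| = 32. Thus K = 32/8 = 4. For comparison, the minimum possible |A + A| over all 8-element sets is 2·8 − 1 = 15 (so min K = 15/8), attained only by arithmetic progressions.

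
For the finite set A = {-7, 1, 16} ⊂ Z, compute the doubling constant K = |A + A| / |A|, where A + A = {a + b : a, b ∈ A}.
K = |A + A| / |A| = 6/3 = 2

Enumerate A + A = {a + b : a, b ∈ A}. With |A| = 3, there are |A|^2 = 9 ordered sum pairs; collecting distinct values, A + A = {-14, -6, 2, 9, 17, 32}, so |A + A| = 6. Thus K = 6/3 = 2. For comparison, the minimum possible |A + A| over all 3-element sets is 2·3 − 1 = 5 (so min K = 5/3), attained only by arithmetic progressions.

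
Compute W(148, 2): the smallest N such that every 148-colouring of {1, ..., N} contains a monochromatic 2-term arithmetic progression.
W(148, 2) = 148 + 1 = 149

A 2-term AP is any pair of integers, so a monochromatic 2-AP exists iff some colour is used at least twice. With 148 colours, the colouring i ↦ i on {1, ..., 148} uses each colour once, avoiding any monochromatic pair, so W(148, 2) > 148. For {1, ..., 149}, pigeonhole forces two integers of the same colour, which form a monochromatic 2-AP. Hence W(148, 2) = 149.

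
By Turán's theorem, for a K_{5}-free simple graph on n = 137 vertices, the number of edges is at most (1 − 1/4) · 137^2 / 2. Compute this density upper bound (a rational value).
Turán density bound = (3/4) · 137^2/2 = 56307/8 ≈ 7038.375

Turán's theorem: ex(n, K_{r+1}) is achieved by the complete r-partite Turán graph T(n, r) with parts as balanced as possible, and is at most (1 − 1/r) · n^2/2. For r = 4, n = 137: the density bound is (3/4) · 18769/2 = 56307/8 ≈ 7038.375. The integer-valued extremum is e(T(137, 4)) = 7038, which is strictly less than the density bound 56307/8 since 4 ∤ 137 (the parts of T(137, 4) cannot all be equal).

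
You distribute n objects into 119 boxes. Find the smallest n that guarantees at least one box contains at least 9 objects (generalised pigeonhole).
n = (9 − 1)·119 + 1 = 953

By the generalised pigeonhole principle, to guarantee some box contains ≥ r objects we need more than (r − 1) · k objects total. Threshold: n = (r − 1) · k + 1. With r = 9 and k = 119: n = 8 · 119 + 1 = 952 + 1 = 953. For n = 952 = 8 · 119, we can put exactly 8 objects in every box, avoiding 9 in any single one — so 953 is tight.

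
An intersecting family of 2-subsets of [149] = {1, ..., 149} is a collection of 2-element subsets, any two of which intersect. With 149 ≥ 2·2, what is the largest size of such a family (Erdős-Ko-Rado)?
max |F| = C(148, 1) = 148

The Erdős-Ko-Rado theorem states: for n ≥ 2k, an intersecting family of k-subsets of an n-element set has size at most C(n − 1, k − 1), with equality for 'star' families {A ⊆ [n] : |A| = k, i ∈ A} (fix an element i). For n = 149, k = 2: C(148, 1) = 148.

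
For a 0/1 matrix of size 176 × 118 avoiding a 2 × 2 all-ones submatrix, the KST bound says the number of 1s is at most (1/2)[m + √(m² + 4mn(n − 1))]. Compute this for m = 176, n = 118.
z(176, 118; 2, 2) ≤ (1/2)[176 + √(176² + 4·176·118·117)] = (1/2)[176 + √9750400] = 1649.2815

Kővári–Sós–Turán: let r_1, ..., r_176 be the row sums and z = Σ r_i the total number of 1s. Each pair of columns can share at most one row with both entries 1 (else a 2×2 all-ones block appears), so Σ_i C(r_i, 2) ≤ C(118, 2) = 6903. By convexity Σ_i C(r_i, 2) ≥ 176·C(z/176, 2) = z(z − 176)/(2·176), giving z² − 176z − 176·118·117 ≤ 0 and hence z ≤ (1/2)[176 + √(30976 + 4·2429856)] = (1/2)[176 + √9750400] ≈ (1/2)(176 + 3122.563) = 1649.2815.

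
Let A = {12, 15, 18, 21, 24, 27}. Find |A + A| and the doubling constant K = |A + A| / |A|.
K = |A + A| / |A| = 11/6

Enumerate A + A = {a + b : a, b ∈ A}. With |A| = 6, there are |A|^2 = 36 ordered sum pairs; collecting distinct values, A + A = {24, 27, 30, 33, 36, 39, 42, 45, 48, 51, 54}, so |A + A| = 11. Thus K = 11/6. Here |A + A| = 2|A| − 1 = 11, the minimum possible — so K = 11/6 is minimal, which holds iff A is an arithmetic progression.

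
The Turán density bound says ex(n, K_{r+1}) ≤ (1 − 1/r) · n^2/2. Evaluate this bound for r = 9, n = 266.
Turán density bound = (8/9) · 266^2/2 = 283024/9 ≈ 31447.1111

Turán's theorem: ex(n, K_{r+1}) is achieved by the complete r-partite Turán graph T(n, r) with parts as balanced as possible, and is at most (1 − 1/r) · n^2/2. For r = 9, n = 266: the density bound is (8/9) · 70756/2 = 283024/9 ≈ 31447.1111. The integer-valued extremum is e(T(266, 9)) = 31446, which is strictly less than the density bound 283024/9 since 9 ∤ 266 (the parts of T(266, 9) cannot all be equal).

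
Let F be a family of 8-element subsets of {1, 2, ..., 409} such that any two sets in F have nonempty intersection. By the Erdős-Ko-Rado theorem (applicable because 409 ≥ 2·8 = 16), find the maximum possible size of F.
max |F| = C(408, 7) = 354582711702648

The Erdős-Ko-Rado theorem states: for n ≥ 2k, an intersecting family of k-subsets of an n-element set has size at most C(n − 1, k − 1), with equality for 'star' families {A ⊆ [n] : |A| = k, i ∈ A} (fix an element i). For n = 409, k = 8: C(408, 7) = 354582711702648.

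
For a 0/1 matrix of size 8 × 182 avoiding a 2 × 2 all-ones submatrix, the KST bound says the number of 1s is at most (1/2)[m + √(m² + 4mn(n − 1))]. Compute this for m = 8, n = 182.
z(8, 182; 2, 2) ≤ (1/2)[8 + √(8² + 4·8·182·181)] = (1/2)[8 + √1054208] = 517.3732

Kővári–Sós–Turán: let r_1, ..., r_8 be the row sums and z = Σ r_i the total number of 1s. Each pair of columns can share at most one row with both entries 1 (else a 2×2 all-ones block appears), so Σ_i C(r_i, 2) ≤ C(182, 2) = 16471. By convexity Σ_i C(r_i, 2) ≥ 8·C(z/8, 2) = z(z − 8)/(2·8), giving z² − 8z − 8·182·181 ≤ 0 and hence z ≤ (1/2)[8 + √(64 + 4·263536)] = (1/2)[8 + √1054208] ≈ (1/2)(8 + 1026.7463) = 517.3732.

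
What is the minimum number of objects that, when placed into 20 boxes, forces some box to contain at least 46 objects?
n = (46 − 1)·20 + 1 = 901

By the generalised pigeonhole principle, to guarantee some box contains ≥ r objects we need more than (r − 1) · k objects total. Threshold: n = (r − 1) · k + 1. With r = 46 and k = 20: n = 45 · 20 + 1 = 900 + 1 = 901. For n = 900 = 45 · 20, we can put exactly 45 objects in every box, avoiding 46 in any single one — so 901 is tight.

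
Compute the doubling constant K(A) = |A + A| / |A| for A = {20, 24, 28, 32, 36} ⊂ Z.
K = |A + A| / |A| = 9/5

Enumerate A + A = {a + b : a, b ∈ A}. With |A| = 5, there are |A|^2 = 25 ordered sum pairs; collecting distinct values, A + A = {40, 44, 48, 52, 56, 60, 64, 68, 72}, so |A + A| = 9. Thus K = 9/5. Here |A + A| = 2|A| − 1 = 9, the minimum possible — so K = 9/5 is minimal, which holds iff A is an arithmetic progression.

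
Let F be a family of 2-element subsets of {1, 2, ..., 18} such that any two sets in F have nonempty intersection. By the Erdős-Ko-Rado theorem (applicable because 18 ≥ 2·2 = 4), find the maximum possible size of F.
max |F| = C(17, 1) = 17

Erdős-Ko-Rado (1961): when n ≥ 2k, max |F| = C(n−1, k−1). The bound is attained by the star {A : i ∈ A} for any fixed i ∈ [n]. Here C(18−1, 2−1) = C(17, 1) = 17.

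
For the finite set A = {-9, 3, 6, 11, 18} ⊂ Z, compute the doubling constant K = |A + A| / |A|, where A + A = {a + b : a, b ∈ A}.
K = |A + A| / |A| = 14/5

Enumerate A + A = {a + b : a, b ∈ A}. With |A| = 5, there are |A|^2 = 25 ordered sum pairs; collecting distinct values, A + A = {-18, -6, -3, 2, 6, 9, 12, 14, 17, 21, 22, 24, 29, 36}, so |A + A| = 14. Thus K = 14/5. For comparison, the minimum possible |A + A| over all 5-element sets is 2·5 − 1 = 9 (so min K = 9/5), attained only by arithmetic progressions.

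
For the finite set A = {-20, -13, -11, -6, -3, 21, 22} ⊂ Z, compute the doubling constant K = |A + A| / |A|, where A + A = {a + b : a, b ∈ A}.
K = |A + A| / |A| = 27/7

Enumerate A + A = {a + b : a, b ∈ A}. With |A| = 7, there are |A|^2 = 49 ordered sum pairs; collecting distinct values, A + A = {-40, -33, -31, -26, -24, -23, -22, -19, -17, -16, -14, -12, -9, -6, 1, 2, 8, 9, 10, 11, 15, 16, 18, 19, 42, 43, 44}, so |A + A| = 27. Thus K = 27/7. For comparison, the minimum possible |A + A| over all 7-element sets is 2·7 − 1 = 13 (so min K = 13/7), attained only by arithmetic progressions.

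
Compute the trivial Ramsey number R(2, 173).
R(2, 173) = 173

R(2, k) = k for all k ≥ 2: in a 2-colouring of K_k, either some edge is red (a red K_2) or all edges are blue (a blue K_k). And K_{172} coloured all-blue has no blue K_173, so R(2, 173) > 172. Hence R(2, 173) = 173.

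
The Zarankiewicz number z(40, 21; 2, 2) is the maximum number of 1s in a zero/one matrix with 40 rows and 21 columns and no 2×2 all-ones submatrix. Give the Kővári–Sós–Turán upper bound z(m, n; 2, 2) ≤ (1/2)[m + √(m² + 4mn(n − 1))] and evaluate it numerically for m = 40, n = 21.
z(40, 21; 2, 2) ≤ (1/2)[40 + √(40² + 4·40·21·20)] = (1/2)[40 + √68800] = 151.1488

Kővári–Sós–Turán: let r_1, ..., r_40 be the row sums and z = Σ r_i the total number of 1s. Each pair of columns can share at most one row with both entries 1 (else a 2×2 all-ones block appears), so Σ_i C(r_i, 2) ≤ C(21, 2) = 210. By convexity Σ_i C(r_i, 2) ≥ 40·C(z/40, 2) = z(z − 40)/(2·40), giving z² − 40z − 40·21·20 ≤ 0 and hence z ≤ (1/2)[40 + √(1600 + 4·16800)] = (1/2)[40 + √68800] ≈ (1/2)(40 + 262.2975) = 151.1488.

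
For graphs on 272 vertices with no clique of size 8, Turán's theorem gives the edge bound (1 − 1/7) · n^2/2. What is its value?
Turán density bound = (6/7) · 272^2/2 = 221952/7 ≈ 31707.4286

Turán's theorem: ex(n, K_{r+1}) is achieved by the complete r-partite Turán graph T(n, r) with parts as balanced as possible, and is at most (1 − 1/r) · n^2/2. For r = 7, n = 272: the density bound is (6/7) · 73984/2 = 221952/7 ≈ 31707.4286. The integer-valued extremum is e(T(272, 7)) = 31707, which is strictly less than the density bound 221952/7 since 7 ∤ 272 (the parts of T(272, 7) cannot all be equal).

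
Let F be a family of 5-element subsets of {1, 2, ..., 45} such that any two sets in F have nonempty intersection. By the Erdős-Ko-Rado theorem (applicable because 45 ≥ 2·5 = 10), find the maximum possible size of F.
max |F| = C(44, 4) = 135751

The Erdős-Ko-Rado theorem states: for n ≥ 2k, an intersecting family of k-subsets of an n-element set has size at most C(n − 1, k − 1), with equality for 'star' families {A ⊆ [n] : |A| = k, i ∈ A} (fix an element i). For n = 45, k = 5: C(44, 4) = 135751.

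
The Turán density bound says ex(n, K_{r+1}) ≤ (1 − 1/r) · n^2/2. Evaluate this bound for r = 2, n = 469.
Turán density bound = (1/2) · 469^2/2 = 219961/4 ≈ 54990.25

Turán's theorem: ex(n, K_{r+1}) is achieved by the complete r-partite Turán graph T(n, r) with parts as balanced as possible, and is at most (1 − 1/r) · n^2/2. For r = 2, n = 469: the density bound is (1/2) · 219961/2 = 219961/4 ≈ 54990.25. The integer-valued extremum is e(T(469, 2)) = 54990, which is strictly less than the density bound 219961/4 since 2 ∤ 469 (the parts of T(469, 2) cannot all be equal).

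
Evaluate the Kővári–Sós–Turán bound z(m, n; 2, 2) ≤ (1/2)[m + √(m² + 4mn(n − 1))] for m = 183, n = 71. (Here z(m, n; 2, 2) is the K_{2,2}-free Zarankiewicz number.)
z(183, 71; 2, 2) ≤ (1/2)[183 + √(183² + 4·183·71·70)] = (1/2)[183 + √3671529] = 1049.5617

Kővári–Sós–Turán: let r_1, ..., r_183 be the row sums and z = Σ r_i the total number of 1s. Each pair of columns can share at most one row with both entries 1 (else a 2×2 all-ones block appears), so Σ_i C(r_i, 2) ≤ C(71, 2) = 2485. By convexity Σ_i C(r_i, 2) ≥ 183·C(z/183, 2) = z(z − 183)/(2·183), giving z² − 183z − 183·71·70 ≤ 0 and hence z ≤ (1/2)[183 + √(33489 + 4·909510)] = (1/2)[183 + √3671529] ≈ (1/2)(183 + 1916.1234) = 1049.5617.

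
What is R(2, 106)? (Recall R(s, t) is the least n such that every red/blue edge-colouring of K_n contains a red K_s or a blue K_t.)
R(2, 106) = 106

R(2, k) = k for all k ≥ 2: in a 2-colouring of K_k, either some edge is red (a red K_2) or all edges are blue (a blue K_k). And K_{105} coloured all-blue has no blue K_106, so R(2, 106) > 105. Hence R(2, 106) = 106.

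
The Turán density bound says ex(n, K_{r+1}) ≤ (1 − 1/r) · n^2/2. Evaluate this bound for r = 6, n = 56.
Turán density bound = (5/6) · 56^2/2 = 3920/3 ≈ 1306.6667

Turán's theorem: ex(n, K_{r+1}) is achieved by the complete r-partite Turán graph T(n, r) with parts as balanced as possible, and is at most (1 − 1/r) · n^2/2. For r = 6, n = 56: the density bound is (5/6) · 3136/2 = 3920/3 ≈ 1306.6667. The integer-valued extremum is e(T(56, 6)) = 1306, which is strictly less than the density bound 3920/3 since 6 ∤ 56 (the parts of T(56, 6) cannot all be equal).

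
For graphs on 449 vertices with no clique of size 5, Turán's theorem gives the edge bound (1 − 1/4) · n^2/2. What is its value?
Turán density bound = (3/4) · 449^2/2 = 604803/8 ≈ 75600.375

Turán's theorem: ex(n, K_{r+1}) is achieved by the complete r-partite Turán graph T(n, r) with parts as balanced as possible, and is at most (1 − 1/r) · n^2/2. For r = 4, n = 449: the density bound is (3/4) · 201601/2 = 604803/8 ≈ 75600.375. The integer-valued extremum is e(T(449, 4)) = 75600, which is strictly less than the density bound 604803/8 since 4 ∤ 449 (the parts of T(449, 4) cannot all be equal).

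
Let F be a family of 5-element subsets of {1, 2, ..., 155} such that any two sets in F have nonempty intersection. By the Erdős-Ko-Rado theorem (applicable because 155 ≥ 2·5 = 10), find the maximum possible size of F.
max |F| = C(154, 4) = 22533126

The Erdős-Ko-Rado theorem states: for n ≥ 2k, an intersecting family of k-subsets of an n-element set has size at most C(n − 1, k − 1), with equality for 'star' families {A ⊆ [n] : |A| = k, i ∈ A} (fix an element i). For n = 155, k = 5: C(154, 4) = 22533126.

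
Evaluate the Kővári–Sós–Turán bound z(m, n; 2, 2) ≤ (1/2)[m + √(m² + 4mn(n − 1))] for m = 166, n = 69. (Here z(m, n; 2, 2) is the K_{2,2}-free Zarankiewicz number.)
z(166, 69; 2, 2) ≤ (1/2)[166 + √(166² + 4·166·69·68)] = (1/2)[166 + √3143044] = 969.4316

Kővári–Sós–Turán: let r_1, ..., r_166 be the row sums and z = Σ r_i the total number of 1s. Each pair of columns can share at most one row with both entries 1 (else a 2×2 all-ones block appears), so Σ_i C(r_i, 2) ≤ C(69, 2) = 2346. By convexity Σ_i C(r_i, 2) ≥ 166·C(z/166, 2) = z(z − 166)/(2·166), giving z² − 166z − 166·69·68 ≤ 0 and hence z ≤ (1/2)[166 + √(27556 + 4·778872)] = (1/2)[166 + √3143044] ≈ (1/2)(166 + 1772.8632) = 969.4316.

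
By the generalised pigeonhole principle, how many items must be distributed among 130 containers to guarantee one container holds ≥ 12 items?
n = (12 − 1)·130 + 1 = 1431

By the generalised pigeonhole principle, to guarantee some box contains ≥ r objects we need more than (r − 1) · k objects total. Threshold: n = (r − 1) · k + 1. With r = 12 and k = 130: n = 11 · 130 + 1 = 1430 + 1 = 1431. For n = 1430 = 11 · 130, we can put exactly 11 objects in every box, avoiding 12 in any single one — so 1431 is tight.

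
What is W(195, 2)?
W(195, 2) = 195 + 1 = 196

A 2-term AP is any pair of integers, so a monochromatic 2-AP exists iff some colour is used at least twice. With 195 colours, the colouring i ↦ i on {1, ..., 195} uses each colour once, avoiding any monochromatic pair, so W(195, 2) > 195. For {1, ..., 196}, pigeonhole forces two integers of the same colour, which form a monochromatic 2-AP. Hence W(195, 2) = 196.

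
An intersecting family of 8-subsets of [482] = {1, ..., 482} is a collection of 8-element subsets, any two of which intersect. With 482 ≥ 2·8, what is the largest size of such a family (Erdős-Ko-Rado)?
max |F| = C(481, 7) = 1131196697950800

The Erdős-Ko-Rado theorem states: for n ≥ 2k, an intersecting family of k-subsets of an n-element set has size at most C(n − 1, k − 1), with equality for 'star' families {A ⊆ [n] : |A| = k, i ∈ A} (fix an element i). For n = 482, k = 8: C(481, 7) = 1131196697950800.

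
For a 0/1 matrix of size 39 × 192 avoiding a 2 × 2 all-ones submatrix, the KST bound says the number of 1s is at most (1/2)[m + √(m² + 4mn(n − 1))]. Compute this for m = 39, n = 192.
z(39, 192; 2, 2) ≤ (1/2)[39 + √(39² + 4·39·192·191)] = (1/2)[39 + √5722353] = 1215.572

Kővári–Sós–Turán: let r_1, ..., r_39 be the row sums and z = Σ r_i the total number of 1s. Each pair of columns can share at most one row with both entries 1 (else a 2×2 all-ones block appears), so Σ_i C(r_i, 2) ≤ C(192, 2) = 18336. By convexity Σ_i C(r_i, 2) ≥ 39·C(z/39, 2) = z(z − 39)/(2·39), giving z² − 39z − 39·192·191 ≤ 0 and hence z ≤ (1/2)[39 + √(1521 + 4·1430208)] = (1/2)[39 + √5722353] ≈ (1/2)(39 + 2392.144) = 1215.572.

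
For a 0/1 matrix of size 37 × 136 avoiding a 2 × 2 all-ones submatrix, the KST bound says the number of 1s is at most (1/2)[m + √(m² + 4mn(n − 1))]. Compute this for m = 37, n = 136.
z(37, 136; 2, 2) ≤ (1/2)[37 + √(37² + 4·37·136·135)] = (1/2)[37 + √2718649] = 842.9163

Kővári–Sós–Turán: let r_1, ..., r_37 be the row sums and z = Σ r_i the total number of 1s. Each pair of columns can share at most one row with both entries 1 (else a 2×2 all-ones block appears), so Σ_i C(r_i, 2) ≤ C(136, 2) = 9180. By convexity Σ_i C(r_i, 2) ≥ 37·C(z/37, 2) = z(z − 37)/(2·37), giving z² − 37z − 37·136·135 ≤ 0 and hence z ≤ (1/2)[37 + √(1369 + 4·679320)] = (1/2)[37 + √2718649] ≈ (1/2)(37 + 1648.8326) = 842.9163.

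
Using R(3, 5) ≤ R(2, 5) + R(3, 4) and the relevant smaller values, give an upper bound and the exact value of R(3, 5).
R(3, 5) ≤ R(2, 5) + R(3, 4) = 5 + 9 = 14; exact value R(3, 5) = 14.

The Erdős–Szekeres recurrence R(r, s) ≤ R(r−1, s) + R(r, s−1) applied to (r, s) = (3, 5) gives
  R(3, 5) ≤ R(2, 5) + R(3, 4) = 5 + 9 = 14.
(Recall R(2, k) = k and R is symmetric.) Here the recurrence bound is tight: a matching lower-bound construction on K_{13} shows R(3, 5) > 13, so R(3, 5) = 14 exactly.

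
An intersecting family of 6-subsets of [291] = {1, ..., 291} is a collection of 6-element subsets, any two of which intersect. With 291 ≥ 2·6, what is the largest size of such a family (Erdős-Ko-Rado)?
max |F| = C(290, 5) = 16510301808

The Erdős-Ko-Rado theorem states: for n ≥ 2k, an intersecting family of k-subsets of an n-element set has size at most C(n − 1, k − 1), with equality for 'star' families {A ⊆ [n] : |A| = k, i ∈ A} (fix an element i). For n = 291, k = 6: C(290, 5) = 16510301808.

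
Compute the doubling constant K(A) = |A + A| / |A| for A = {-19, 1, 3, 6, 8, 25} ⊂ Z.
K = |A + A| / |A| = 19/6

Enumerate A + A = {a + b : a, b ∈ A}. With |A| = 6, there are |A|^2 = 36 ordered sum pairs; collecting distinct values, A + A = {-38, -18, -16, -13, -11, 2, 4, 6, 7, 9, 11, 12, 14, 16, 26, 28, 31, 33, 50}, so |A + A| = 19. Thus K = 19/6. For comparison, the minimum possible |A + A| over all 6-element sets is 2·6 − 1 = 11 (so min K = 11/6), attained only by arithmetic progressions.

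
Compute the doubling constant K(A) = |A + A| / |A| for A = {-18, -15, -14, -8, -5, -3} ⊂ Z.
K = |A + A| / |A| = 20/6 = 10/3

Enumerate A + A = {a + b : a, b ∈ A}. With |A| = 6, there are |A|^2 = 36 ordered sum pairs; collecting distinct values, A + A = {-36, -33, -32, -30, -29, -28, -26, -23, -22, -21, -20, -19, -18, -17, -16, -13, -11, -10, -8, -6}, so |A + A| = 20. Thus K = 20/6 = 10/3. For comparison, the minimum possible |A + A| over all 6-element sets is 2·6 − 1 = 11 (so min K = 11/6), attained only by arithmetic progressions.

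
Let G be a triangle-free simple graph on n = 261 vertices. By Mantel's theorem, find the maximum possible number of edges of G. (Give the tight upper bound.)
ex(261, K_3) = ⌊261^2/4⌋ = 17030

Mantel (1907): a triangle-free graph on n vertices has at most ⌊n^2/4⌋ edges, with equality for the complete bipartite graph K_{⌊n/2⌋, ⌈n/2⌉}. For n = 261: ⌊261^2/4⌋ = ⌊68121/4⌋ = 17030. The extremal graph is K_{130, 131}, which has 130·131 = 17030 edges.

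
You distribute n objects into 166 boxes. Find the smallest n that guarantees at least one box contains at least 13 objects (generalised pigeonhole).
n = (13 − 1)·166 + 1 = 1993

By the generalised pigeonhole principle, to guarantee some box contains ≥ r objects we need more than (r − 1) · k objects total. Threshold: n = (r − 1) · k + 1. With r = 13 and k = 166: n = 12 · 166 + 1 = 1992 + 1 = 1993. For n = 1992 = 12 · 166, we can put exactly 12 objects in every box, avoiding 13 in any single one — so 1993 is tight.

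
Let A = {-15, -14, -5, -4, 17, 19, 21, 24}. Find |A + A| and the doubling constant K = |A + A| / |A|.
K = |A + A| / |A| = 34/8 = 17/4

Enumerate A + A = {a + b : a, b ∈ A}. With |A| = 8, there are |A|^2 = 64 ordered sum pairs; collecting distinct values, A + A = {-30, -29, -28, -20, -19, -18, -10, -9, -8, 2, 3, 4, 5, 6, 7, 9, 10, 12, 13, 14, 15, 16, 17, 19, 20, 34, 36, 38, 40, 41, 42, 43, 45, 48}, so |A + A| = 34. Thus K = 34/8 = 17/4. For comparison, the minimum possible |A + A| over all 8-element sets is 2·8 − 1 = 15 (so min K = 15/8), attained only by arithmetic progressions.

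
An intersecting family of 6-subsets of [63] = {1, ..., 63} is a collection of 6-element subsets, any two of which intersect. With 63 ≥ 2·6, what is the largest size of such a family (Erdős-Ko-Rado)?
max |F| = C(62, 5) = 6471002

Erdős-Ko-Rado (1961): when n ≥ 2k, max |F| = C(n−1, k−1). The bound is attained by the star {A : i ∈ A} for any fixed i ∈ [n]. Here C(63−1, 6−1) = C(62, 5) = 6471002.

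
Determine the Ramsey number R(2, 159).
R(2, 159) = 159

R(2, k) = k for all k ≥ 2: in a 2-colouring of K_k, either some edge is red (a red K_2) or all edges are blue (a blue K_k). And K_{158} coloured all-blue has no blue K_159, so R(2, 159) > 158. Hence R(2, 159) = 159.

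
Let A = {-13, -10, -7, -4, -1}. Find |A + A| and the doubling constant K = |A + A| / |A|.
K = |A + A| / |A| = 9/5

Enumerate A + A = {a + b : a, b ∈ A}. With |A| = 5, there are |A|^2 = 25 ordered sum pairs; collecting distinct values, A + A = {-26, -23, -20, -17, -14, -11, -8, -5, -2}, so |A + A| = 9. Thus K = 9/5. Here |A + A| = 2|A| − 1 = 9, the minimum possible — so K = 9/5 is minimal, which holds iff A is an arithmetic progression.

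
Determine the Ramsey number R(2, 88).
R(2, 88) = 88

R(2, k) = k for all k ≥ 2: in a 2-colouring of K_k, either some edge is red (a red K_2) or all edges are blue (a blue K_k). And K_{87} coloured all-blue has no blue K_88, so R(2, 88) > 87. Hence R(2, 88) = 88.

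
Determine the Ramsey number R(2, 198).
R(2, 198) = 198

R(2, k) = k for all k ≥ 2: in a 2-colouring of K_k, either some edge is red (a red K_2) or all edges are blue (a blue K_k). And K_{197} coloured all-blue has no blue K_198, so R(2, 198) > 197. Hence R(2, 198) = 198.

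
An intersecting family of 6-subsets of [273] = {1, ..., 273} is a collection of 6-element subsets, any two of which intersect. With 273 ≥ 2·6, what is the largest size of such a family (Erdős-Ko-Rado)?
max |F| = C(272, 5) = 11956602384

The Erdős-Ko-Rado theorem states: for n ≥ 2k, an intersecting family of k-subsets of an n-element set has size at most C(n − 1, k − 1), with equality for 'star' families {A ⊆ [n] : |A| = k, i ∈ A} (fix an element i). For n = 273, k = 6: C(272, 5) = 11956602384.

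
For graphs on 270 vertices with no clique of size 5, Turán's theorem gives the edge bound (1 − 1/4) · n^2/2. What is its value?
Turán density bound = (3/4) · 270^2/2 = 54675/2 ≈ 27337.5

Turán's theorem: ex(n, K_{r+1}) is achieved by the complete r-partite Turán graph T(n, r) with parts as balanced as possible, and is at most (1 − 1/r) · n^2/2. For r = 4, n = 270: the density bound is (3/4) · 72900/2 = 54675/2 ≈ 27337.5. The integer-valued extremum is e(T(270, 4)) = 27337, which is strictly less than the density bound 54675/2 since 4 ∤ 270 (the parts of T(270, 4) cannot all be equal).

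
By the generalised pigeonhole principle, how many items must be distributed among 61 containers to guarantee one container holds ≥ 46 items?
n = (46 − 1)·61 + 1 = 2746

By the generalised pigeonhole principle, to guarantee some box contains ≥ r objects we need more than (r − 1) · k objects total. Threshold: n = (r − 1) · k + 1. With r = 46 and k = 61: n = 45 · 61 + 1 = 2745 + 1 = 2746. For n = 2745 = 45 · 61, we can put exactly 45 objects in every box, avoiding 46 in any single one — so 2746 is tight.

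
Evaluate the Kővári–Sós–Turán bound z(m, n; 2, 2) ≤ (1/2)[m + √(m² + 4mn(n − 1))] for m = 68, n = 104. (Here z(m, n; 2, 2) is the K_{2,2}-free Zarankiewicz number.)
z(68, 104; 2, 2) ≤ (1/2)[68 + √(68² + 4·68·104·103)] = (1/2)[68 + √2918288] = 888.1499

Kővári–Sós–Turán: let r_1, ..., r_68 be the row sums and z = Σ r_i the total number of 1s. Each pair of columns can share at most one row with both entries 1 (else a 2×2 all-ones block appears), so Σ_i C(r_i, 2) ≤ C(104, 2) = 5356. By convexity Σ_i C(r_i, 2) ≥ 68·C(z/68, 2) = z(z − 68)/(2·68), giving z² − 68z − 68·104·103 ≤ 0 and hence z ≤ (1/2)[68 + √(4624 + 4·728416)] = (1/2)[68 + √2918288] ≈ (1/2)(68 + 1708.2997) = 888.1499.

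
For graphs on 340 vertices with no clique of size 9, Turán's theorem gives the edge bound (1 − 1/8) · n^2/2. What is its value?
Turán density bound = (7/8) · 340^2/2 = 50575

Turán's theorem: ex(n, K_{r+1}) is achieved by the complete r-partite Turán graph T(n, r) with parts as balanced as possible, and is at most (1 − 1/r) · n^2/2. For r = 8, n = 340: the density bound is (7/8) · 115600/2 = 50575. The integer-valued extremum is e(T(340, 8)) = 50574, which is strictly less than the density bound 50575 since 8 ∤ 340 (the parts of T(340, 8) cannot all be equal).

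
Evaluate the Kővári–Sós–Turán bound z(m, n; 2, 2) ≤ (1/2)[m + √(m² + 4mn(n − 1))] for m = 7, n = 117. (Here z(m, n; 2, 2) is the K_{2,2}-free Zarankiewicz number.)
z(7, 117; 2, 2) ≤ (1/2)[7 + √(7² + 4·7·117·116)] = (1/2)[7 + √380065] = 311.7471

Kővári–Sós–Turán: let r_1, ..., r_7 be the row sums and z = Σ r_i the total number of 1s. Each pair of columns can share at most one row with both entries 1 (else a 2×2 all-ones block appears), so Σ_i C(r_i, 2) ≤ C(117, 2) = 6786. By convexity Σ_i C(r_i, 2) ≥ 7·C(z/7, 2) = z(z − 7)/(2·7), giving z² − 7z − 7·117·116 ≤ 0 and hence z ≤ (1/2)[7 + √(49 + 4·95004)] = (1/2)[7 + √380065] ≈ (1/2)(7 + 616.4941) = 311.7471.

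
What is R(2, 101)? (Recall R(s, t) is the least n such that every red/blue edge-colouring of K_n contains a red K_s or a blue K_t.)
R(2, 101) = 101

R(2, k) = k for all k ≥ 2: in a 2-colouring of K_k, either some edge is red (a red K_2) or all edges are blue (a blue K_k). And K_{100} coloured all-blue has no blue K_101, so R(2, 101) > 100. Hence R(2, 101) = 101.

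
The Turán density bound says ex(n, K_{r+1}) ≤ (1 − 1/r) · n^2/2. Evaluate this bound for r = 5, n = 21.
Turán density bound = (4/5) · 21^2/2 = 882/5 ≈ 176.4

Turán's theorem: ex(n, K_{r+1}) is achieved by the complete r-partite Turán graph T(n, r) with parts as balanced as possible, and is at most (1 − 1/r) · n^2/2. For r = 5, n = 21: the density bound is (4/5) · 441/2 = 882/5 ≈ 176.4. The integer-valued extremum is e(T(21, 5)) = 176, which is strictly less than the density bound 882/5 since 5 ∤ 21 (the parts of T(21, 5) cannot all be equal).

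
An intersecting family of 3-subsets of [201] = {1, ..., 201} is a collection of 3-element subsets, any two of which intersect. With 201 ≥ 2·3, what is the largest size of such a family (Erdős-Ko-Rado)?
max |F| = C(200, 2) = 19900

The Erdős-Ko-Rado theorem states: for n ≥ 2k, an intersecting family of k-subsets of an n-element set has size at most C(n − 1, k − 1), with equality for 'star' families {A ⊆ [n] : |A| = k, i ∈ A} (fix an element i). For n = 201, k = 3: C(200, 2) = 19900.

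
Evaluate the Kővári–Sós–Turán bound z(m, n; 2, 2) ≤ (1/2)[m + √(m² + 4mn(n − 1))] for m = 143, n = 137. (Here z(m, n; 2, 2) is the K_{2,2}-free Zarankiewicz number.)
z(143, 137; 2, 2) ≤ (1/2)[143 + √(143² + 4·143·137·136)] = (1/2)[143 + √10677953] = 1705.3569

Kővári–Sós–Turán: let r_1, ..., r_143 be the row sums and z = Σ r_i the total number of 1s. Each pair of columns can share at most one row with both entries 1 (else a 2×2 all-ones block appears), so Σ_i C(r_i, 2) ≤ C(137, 2) = 9316. By convexity Σ_i C(r_i, 2) ≥ 143·C(z/143, 2) = z(z − 143)/(2·143), giving z² − 143z − 143·137·136 ≤ 0 and hence z ≤ (1/2)[143 + √(20449 + 4·2664376)] = (1/2)[143 + √10677953] ≈ (1/2)(143 + 3267.7137) = 1705.3569.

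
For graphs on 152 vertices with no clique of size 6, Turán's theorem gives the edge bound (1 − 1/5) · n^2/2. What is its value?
Turán density bound = (4/5) · 152^2/2 = 46208/5 ≈ 9241.6

Turán's theorem: ex(n, K_{r+1}) is achieved by the complete r-partite Turán graph T(n, r) with parts as balanced as possible, and is at most (1 − 1/r) · n^2/2. For r = 5, n = 152: the density bound is (4/5) · 23104/2 = 46208/5 ≈ 9241.6. The integer-valued extremum is e(T(152, 5)) = 9241, which is strictly less than the density bound 46208/5 since 5 ∤ 152 (the parts of T(152, 5) cannot all be equal).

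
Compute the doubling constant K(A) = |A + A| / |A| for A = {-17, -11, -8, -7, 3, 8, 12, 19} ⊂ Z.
K = |A + A| / |A| = 32/8 = 4

Enumerate A + A = {a + b : a, b ∈ A}. With |A| = 8, there are |A|^2 = 64 ordered sum pairs; collecting distinct values, A + A = {-34, -28, -25, -24, -22, -19, -18, -16, -15, -14, -9, -8, -5, -4, -3, 0, 1, 2, 4, 5, 6, 8, 11, 12, 15, 16, 20, 22, 24, 27, 31, 38}, so |A + A| = 32. Thus K = 32/8 = 4. For comparison, the minimum possible |A + A| over all 8-element sets is 2·8 − 1 = 15 (so min K = 15/8), attained only by arithmetic progressions.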